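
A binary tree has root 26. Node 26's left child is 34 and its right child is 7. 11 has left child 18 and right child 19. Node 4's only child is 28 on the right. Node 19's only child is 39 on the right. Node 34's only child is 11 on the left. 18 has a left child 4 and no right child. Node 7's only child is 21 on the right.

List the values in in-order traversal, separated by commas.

4, 28, 18, 11, 19, 39, 34, 26, 7, 21

In-order visits the left subtree, then the node, then the right subtree.
At 26: go left to 34.
  At 34: go left to 11.
    At 11: go left to 18.
      At 18: go left to 4.
        At 4: no left child.
        Visit 4.
        At 4: go right to 28.
          28 is a leaf — visit 28.
      Visit 18.
      At 18: no right child.
    Visit 11.
    At 11: go right to 19.
      At 19: no left child.
      Visit 19.
      At 19: go right to 39.
        39 is a leaf — visit 39.
  Visit 34.
  At 34: no right child.
Visit 26.
At 26: go right to 7.
  At 7: no left child.
  Visit 7.
  At 7: go right to 21.
    21 is a leaf — visit 21.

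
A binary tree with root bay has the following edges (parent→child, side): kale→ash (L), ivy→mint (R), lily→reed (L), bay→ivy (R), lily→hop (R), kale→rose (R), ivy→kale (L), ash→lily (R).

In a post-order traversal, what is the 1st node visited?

Post-order visits the left subtree, then the right subtree, then the node.
At bay: no left child.
At bay: go right to ivy.
  At ivy: go left to kale.
    At kale: go left to ash.
      At ash: no left child.
      At ash: go right to lily.
        At lily: go left to reed.
          reed is a leaf — visit reed.
        At lily: go right to hop.
          hop is a leaf — visit hop.
        Visit lily.
      Visit ash.
    At kale: go right to rose.
      rose is a leaf — visit rose.
    Visit kale.
  At ivy: go right to mint.
    mint is a leaf — visit mint.
  Visit ivy.
Visit bay.
Full post-order sequence: reed, hop, lily, ash, rose, kale, mint, ivy, bay.

reed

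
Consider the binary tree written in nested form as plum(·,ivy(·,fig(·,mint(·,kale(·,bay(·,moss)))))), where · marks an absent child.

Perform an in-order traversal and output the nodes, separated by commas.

plum, ivy, fig, mint, kale, bay, moss

In-order visits the left subtree, then the node, then the right subtree.
At plum: no left child.
Visit plum.
At plum: go right to ivy.
  At ivy: no left child.
  Visit ivy.
  At ivy: go right to fig.
    At fig: no left child.
    Visit fig.
    At fig: go right to mint.
      At mint: no left child.
      Visit mint.
      At mint: go right to kale.
        At kale: no left child.
        Visit kale.
        At kale: go right to bay.
          At bay: no left child.
          Visit bay.
          At bay: go right to moss.
            moss is a leaf — visit moss.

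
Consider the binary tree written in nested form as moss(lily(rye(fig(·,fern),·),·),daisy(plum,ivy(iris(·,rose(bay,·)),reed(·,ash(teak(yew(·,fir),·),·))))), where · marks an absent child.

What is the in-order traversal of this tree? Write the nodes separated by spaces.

fig fern rye lily moss plum daisy iris bay rose ivy reed yew fir teak ash

In-order visits the left subtree, then the node, then the right subtree.
At moss: go left to lily.
  At lily: go left to rye.
    At rye: go left to fig.
      At fig: no left child.
      Visit fig.
      At fig: go right to fern.
        fern is a leaf — visit fern.
    Visit rye.
    At rye: no right child.
  Visit lily.
  At lily: no right child.
Visit moss.
At moss: go right to daisy.
  At daisy: go left to plum.
    plum is a leaf — visit plum.
  Visit daisy.
  At daisy: go right to ivy.
    At ivy: go left to iris.
      At iris: no left child.
      Visit iris.
      At iris: go right to rose.
        At rose: go left to bay.
          bay is a leaf — visit bay.
        Visit rose.
        At rose: no right child.
    Visit ivy.
    At ivy: go right to reed.
      At reed: no left child.
      Visit reed.
      At reed: go right to ash.
        At ash: go left to teak.
          At teak: go left to yew.
            At yew: no left child.
            Visit yew.
            At yew: go right to fir.
              fir is a leaf — visit fir.
          Visit teak.
          At teak: no right child.
        Visit ash.
        At ash: no right child.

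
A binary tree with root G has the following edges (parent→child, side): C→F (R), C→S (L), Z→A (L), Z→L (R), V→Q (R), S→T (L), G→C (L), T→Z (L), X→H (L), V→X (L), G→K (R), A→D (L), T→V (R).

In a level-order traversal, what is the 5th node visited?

F

Level-order visits nodes level by level from the root, left to right within each level.
Level 0: G
Level 1: C, K
Level 2: S, F
Level 3: T
Level 4: Z, V
Level 5: A, L, X, Q
Level 6: D, H
Full level-order sequence: G, C, K, S, F, T, Z, V, A, L, X, Q, D, H.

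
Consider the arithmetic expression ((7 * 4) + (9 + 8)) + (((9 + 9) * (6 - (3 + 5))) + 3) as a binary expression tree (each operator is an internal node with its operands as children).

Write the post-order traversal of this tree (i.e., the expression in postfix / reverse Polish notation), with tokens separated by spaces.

Post-order on an expression tree gives postfix notation: for each operator, emit left operand, right operand, then the operator.

7 4 * 9 8 + + 9 9 + 6 3 5 + - * 3 + +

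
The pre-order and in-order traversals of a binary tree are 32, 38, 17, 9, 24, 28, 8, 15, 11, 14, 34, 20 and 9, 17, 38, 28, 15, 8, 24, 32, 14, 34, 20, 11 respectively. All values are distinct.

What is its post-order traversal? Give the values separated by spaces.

9 17 15 8 28 24 38 20 34 14 11 32

The first element of pre-order is the root; it splits in-order into left and right subtrees.
Root 32: left subtree has 7 nodes {9, 17, 38, 28, 15, 8, 24}, right has 4 {14, 34, 20, 11}.
  Root 38: left subtree has 2 nodes {9, 17}, right has 4 {28, 15, 8, 24}.
    Root 17: left subtree has 1 node {9}, right has 0 { }.
    Root 24: left subtree has 3 nodes {28, 15, 8}, right has 0 { }.
      Root 28: left subtree has 0 nodes { }, right has 2 {15, 8}.
        Root 8: left subtree has 1 node {15}, right has 0 { }.
  Root 11: left subtree has 3 nodes {14, 34, 20}, right has 0 { }.
    Root 14: left subtree has 0 nodes { }, right has 2 {34, 20}.
      Root 34: left subtree has 0 nodes { }, right has 1 {20}.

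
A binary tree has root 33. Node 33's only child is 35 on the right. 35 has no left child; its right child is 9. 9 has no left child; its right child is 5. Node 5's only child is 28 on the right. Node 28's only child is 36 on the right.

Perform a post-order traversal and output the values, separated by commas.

36, 28, 5, 9, 35, 33

Post-order visits the left subtree, then the right subtree, then the node.
At 33: no left child.
At 33: go right to 35.
  At 35: no left child.
  At 35: go right to 9.
    At 9: no left child.
    At 9: go right to 5.
      At 5: no left child.
      At 5: go right to 28.
        At 28: no left child.
        At 28: go right to 36.
          36 is a leaf — visit 36.
        Visit 28.
      Visit 5.
    Visit 9.
  Visit 35.
Visit 33.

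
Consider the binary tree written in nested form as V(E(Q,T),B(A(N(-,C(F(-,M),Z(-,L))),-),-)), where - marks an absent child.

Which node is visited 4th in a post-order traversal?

Post-order visits the left subtree, then the right subtree, then the node.
At V: go left to E.
  At E: go left to Q.
    Q is a leaf — visit Q.
  At E: go right to T.
    T is a leaf — visit T.
  Visit E.
At V: go right to B.
  At B: go left to A.
    At A: go left to N.
      At N: no left child.
      At N: go right to C.
        At C: go left to F.
          At F: no left child.
          At F: go right to M.
            M is a leaf — visit M.
          Visit F.
        At C: go right to Z.
          At Z: no left child.
          At Z: go right to L.
            L is a leaf — visit L.
          Visit Z.
        Visit C.
      Visit N.
    At A: no right child.
    Visit A.
  At B: no right child.
  Visit B.
Visit V.
Full post-order sequence: Q, T, E, M, F, L, Z, C, N, A, B, V.

M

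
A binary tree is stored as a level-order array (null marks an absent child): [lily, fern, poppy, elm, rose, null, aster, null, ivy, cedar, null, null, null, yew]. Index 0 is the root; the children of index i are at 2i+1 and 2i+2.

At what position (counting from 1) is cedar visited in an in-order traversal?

In-order visits the left subtree, then the node, then the right subtree.
At lily: go left to fern.
  At fern: go left to elm.
    At elm: no left child.
    Visit elm.
    At elm: go right to ivy.
      ivy is a leaf — visit ivy.
  Visit fern.
  At fern: go right to rose.
    At rose: go left to cedar.
      cedar is a leaf — visit cedar.
    Visit rose.
    At rose: no right child.
Visit lily.
At lily: go right to poppy.
  At poppy: no left child.
  Visit poppy.
  At poppy: go right to aster.
    At aster: go left to yew.
      yew is a leaf — visit yew.
    Visit aster.
    At aster: no right child.
Full in-order sequence: elm, ivy, fern, cedar, rose, lily, poppy, yew, aster.

4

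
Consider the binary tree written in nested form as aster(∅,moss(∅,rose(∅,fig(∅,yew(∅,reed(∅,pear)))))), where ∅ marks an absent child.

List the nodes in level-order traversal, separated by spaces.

Level-order visits nodes level by level from the root, left to right within each level.
Level 0: aster
Level 1: moss
Level 2: rose
Level 3: fig
Level 4: yew
Level 5: reed
Level 6: pear

aster moss rose fig yew reed pear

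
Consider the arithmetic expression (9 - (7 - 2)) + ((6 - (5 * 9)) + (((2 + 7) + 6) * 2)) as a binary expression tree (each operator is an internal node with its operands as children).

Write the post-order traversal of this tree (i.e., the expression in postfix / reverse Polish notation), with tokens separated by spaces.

Post-order on an expression tree gives postfix notation: for each operator, emit left operand, right operand, then the operator.

9 7 2 - - 6 5 9 * - 2 7 + 6 + 2 * + +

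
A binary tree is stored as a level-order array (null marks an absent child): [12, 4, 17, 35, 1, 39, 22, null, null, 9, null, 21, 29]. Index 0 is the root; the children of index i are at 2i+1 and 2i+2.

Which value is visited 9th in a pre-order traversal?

29

Pre-order visits the node, then its left subtree, then its right subtree.
Visit 12.
At 12: go left to 4.
  Visit 4.
  At 4: go left to 35.
    35 is a leaf — visit 35.
  At 4: go right to 1.
    Visit 1.
    At 1: go left to 9.
      9 is a leaf — visit 9.
    At 1: no right child.
At 12: go right to 17.
  Visit 17.
  At 17: go left to 39.
    Visit 39.
    At 39: go left to 21.
      21 is a leaf — visit 21.
    At 39: go right to 29.
      29 is a leaf — visit 29.
  At 17: go right to 22.
    22 is a leaf — visit 22.
Full pre-order sequence: 12, 4, 35, 1, 9, 17, 39, 21, 29, 22.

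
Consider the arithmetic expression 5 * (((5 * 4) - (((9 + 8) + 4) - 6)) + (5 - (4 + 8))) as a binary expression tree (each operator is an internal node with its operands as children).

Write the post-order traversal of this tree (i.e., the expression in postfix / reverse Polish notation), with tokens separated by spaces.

5 5 4 * 9 8 + 4 + 6 - - 5 4 8 + - + *

Post-order on an expression tree gives postfix notation: for each operator, emit left operand, right operand, then the operator.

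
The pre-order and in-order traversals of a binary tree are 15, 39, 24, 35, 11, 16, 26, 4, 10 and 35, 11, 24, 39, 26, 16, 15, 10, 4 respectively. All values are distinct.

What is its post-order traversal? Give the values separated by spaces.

11 35 24 26 16 39 10 4 15

The first element of pre-order is the root; it splits in-order into left and right subtrees.
Root 15: left subtree has 6 nodes {35, 11, 24, 39, 26, 16}, right has 2 {10, 4}.
  Root 39: left subtree has 3 nodes {35, 11, 24}, right has 2 {26, 16}.
    Root 24: left subtree has 2 nodes {35, 11}, right has 0 { }.
      Root 35: left subtree has 0 nodes { }, right has 1 {11}.
    Root 16: left subtree has 1 node {26}, right has 0 { }.
  Root 4: left subtree has 1 node {10}, right has 0 { }.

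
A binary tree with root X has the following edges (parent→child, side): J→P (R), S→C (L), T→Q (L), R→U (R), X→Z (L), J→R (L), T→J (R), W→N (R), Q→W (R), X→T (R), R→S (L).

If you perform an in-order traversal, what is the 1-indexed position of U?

In-order visits the left subtree, then the node, then the right subtree.
At X: go left to Z.
  Z is a leaf — visit Z.
Visit X.
At X: go right to T.
  At T: go left to Q.
    At Q: no left child.
    Visit Q.
    At Q: go right to W.
      At W: no left child.
      Visit W.
      At W: go right to N.
        N is a leaf — visit N.
  Visit T.
  At T: go right to J.
    At J: go left to R.
      At R: go left to S.
        At S: go left to C.
          C is a leaf — visit C.
        Visit S.
        At S: no right child.
      Visit R.
      At R: go right to U.
        U is a leaf — visit U.
    Visit J.
    At J: go right to P.
      P is a leaf — visit P.
Full in-order sequence: Z, X, Q, W, N, T, C, S, R, U, J, P.

10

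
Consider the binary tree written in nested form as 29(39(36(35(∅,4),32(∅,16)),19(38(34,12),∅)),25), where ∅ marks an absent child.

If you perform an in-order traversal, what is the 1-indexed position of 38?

In-order visits the left subtree, then the node, then the right subtree.
At 29: go left to 39.
  At 39: go left to 36.
    At 36: go left to 35.
      At 35: no left child.
      Visit 35.
      At 35: go right to 4.
        4 is a leaf — visit 4.
    Visit 36.
    At 36: go right to 32.
      At 32: no left child.
      Visit 32.
      At 32: go right to 16.
        16 is a leaf — visit 16.
  Visit 39.
  At 39: go right to 19.
    At 19: go left to 38.
      At 38: go left to 34.
        34 is a leaf — visit 34.
      Visit 38.
      At 38: go right to 12.
        12 is a leaf — visit 12.
    Visit 19.
    At 19: no right child.
Visit 29.
At 29: go right to 25.
  25 is a leaf — visit 25.
Full in-order sequence: 35, 4, 36, 32, 16, 39, 34, 38, 12, 19, 29, 25.

8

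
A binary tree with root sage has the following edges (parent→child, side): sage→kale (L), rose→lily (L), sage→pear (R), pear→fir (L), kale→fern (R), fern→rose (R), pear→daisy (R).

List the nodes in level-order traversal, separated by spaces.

sage kale pear fern fir daisy rose lily

Level-order visits nodes level by level from the root, left to right within each level.
Level 0: sage
Level 1: kale, pear
Level 2: fern, fir, daisy
Level 3: rose
Level 4: lily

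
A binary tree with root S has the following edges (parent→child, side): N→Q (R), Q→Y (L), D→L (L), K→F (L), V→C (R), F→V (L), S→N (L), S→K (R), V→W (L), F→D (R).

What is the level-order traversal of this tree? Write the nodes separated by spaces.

Level-order visits nodes level by level from the root, left to right within each level.
Level 0: S
Level 1: N, K
Level 2: Q, F
Level 3: Y, V, D
Level 4: W, C, L

S N K Q F Y V D W C L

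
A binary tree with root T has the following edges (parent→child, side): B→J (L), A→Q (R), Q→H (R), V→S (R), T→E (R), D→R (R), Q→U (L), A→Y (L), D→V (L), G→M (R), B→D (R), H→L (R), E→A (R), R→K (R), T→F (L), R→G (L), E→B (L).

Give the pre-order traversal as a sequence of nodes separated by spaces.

Pre-order visits the node, then its left subtree, then its right subtree.
Visit T.
At T: go left to F.
  F is a leaf — visit F.
At T: go right to E.
  Visit E.
  At E: go left to B.
    Visit B.
    At B: go left to J.
      J is a leaf — visit J.
    At B: go right to D.
      Visit D.
      At D: go left to V.
        Visit V.
        At V: no left child.
        At V: go right to S.
          S is a leaf — visit S.
      At D: go right to R.
        Visit R.
        At R: go left to G.
          Visit G.
          At G: no left child.
          At G: go right to M.
            M is a leaf — visit M.
        At R: go right to K.
          K is a leaf — visit K.
  At E: go right to A.
    Visit A.
    At A: go left to Y.
      Y is a leaf — visit Y.
    At A: go right to Q.
      Visit Q.
      At Q: go left to U.
        U is a leaf — visit U.
      At Q: go right to H.
        Visit H.
        At H: no left child.
        At H: go right to L.
          L is a leaf — visit L.

T F E B J D V S R G M K A Y Q U H L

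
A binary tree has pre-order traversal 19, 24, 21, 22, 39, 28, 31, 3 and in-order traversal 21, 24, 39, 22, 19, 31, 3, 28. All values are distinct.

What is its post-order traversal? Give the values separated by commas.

The first element of pre-order is the root; it splits in-order into left and right subtrees.
Root 19: left subtree has 4 nodes {21, 24, 39, 22}, right has 3 {31, 3, 28}.
  Root 24: left subtree has 1 node {21}, right has 2 {39, 22}.
    Root 22: left subtree has 1 node {39}, right has 0 { }.
  Root 28: left subtree has 2 nodes {31, 3}, right has 0 { }.
    Root 31: left subtree has 0 nodes { }, right has 1 {3}.

21, 39, 22, 24, 3, 31, 28, 19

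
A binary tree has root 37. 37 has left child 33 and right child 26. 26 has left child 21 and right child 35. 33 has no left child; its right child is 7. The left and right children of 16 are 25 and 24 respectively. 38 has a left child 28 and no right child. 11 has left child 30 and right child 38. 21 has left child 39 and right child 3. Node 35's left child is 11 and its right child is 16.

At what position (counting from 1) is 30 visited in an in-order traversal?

In-order visits the left subtree, then the node, then the right subtree.
At 37: go left to 33.
  At 33: no left child.
  Visit 33.
  At 33: go right to 7.
    7 is a leaf — visit 7.
Visit 37.
At 37: go right to 26.
  At 26: go left to 21.
    At 21: go left to 39.
      39 is a leaf — visit 39.
    Visit 21.
    At 21: go right to 3.
      3 is a leaf — visit 3.
  Visit 26.
  At 26: go right to 35.
    At 35: go left to 11.
      At 11: go left to 30.
        30 is a leaf — visit 30.
      Visit 11.
      At 11: go right to 38.
        At 38: go left to 28.
          28 is a leaf — visit 28.
        Visit 38.
        At 38: no right child.
    Visit 35.
    At 35: go right to 16.
      At 16: go left to 25.
        25 is a leaf — visit 25.
      Visit 16.
      At 16: go right to 24.
        24 is a leaf — visit 24.
Full in-order sequence: 33, 7, 37, 39, 21, 3, 26, 30, 11, 28, 38, 35, 25, 16, 24.

8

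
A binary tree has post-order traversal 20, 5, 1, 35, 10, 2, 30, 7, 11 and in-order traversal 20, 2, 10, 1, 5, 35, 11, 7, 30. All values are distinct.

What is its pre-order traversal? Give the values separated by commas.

The last element of post-order is the root; it splits in-order into left and right subtrees.
Root 11: left subtree has 6 nodes {20, 2, 10, 1, 5, 35}, right has 2 {7, 30}.
  Root 2: left subtree has 1 node {20}, right has 4 {10, 1, 5, 35}.
    Root 10: left subtree has 0 nodes { }, right has 3 {1, 5, 35}.
      Root 35: left subtree has 2 nodes {1, 5}, right has 0 { }.
        Root 1: left subtree has 0 nodes { }, right has 1 {5}.
  Root 7: left subtree has 0 nodes { }, right has 1 {30}.

11, 2, 20, 10, 35, 1, 5, 7, 30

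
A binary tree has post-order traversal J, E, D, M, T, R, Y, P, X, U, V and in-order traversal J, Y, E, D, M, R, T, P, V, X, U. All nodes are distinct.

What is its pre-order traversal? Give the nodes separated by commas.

V, P, Y, J, R, M, D, E, T, U, X

The last element of post-order is the root; it splits in-order into left and right subtrees.
Root V: left subtree has 8 nodes {J, Y, E, D, M, R, T, P}, right has 2 {X, U}.
  Root P: left subtree has 7 nodes {J, Y, E, D, M, R, T}, right has 0 { }.
    Root Y: left subtree has 1 node {J}, right has 5 {E, D, M, R, T}.
      Root R: left subtree has 3 nodes {E, D, M}, right has 1 {T}.
        Root M: left subtree has 2 nodes {E, D}, right has 0 { }.
          Root D: left subtree has 1 node {E}, right has 0 { }.
  Root U: left subtree has 1 node {X}, right has 0 { }.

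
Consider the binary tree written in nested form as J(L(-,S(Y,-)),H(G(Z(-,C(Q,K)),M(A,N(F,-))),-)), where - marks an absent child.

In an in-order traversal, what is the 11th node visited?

In-order visits the left subtree, then the node, then the right subtree.
At J: go left to L.
  At L: no left child.
  Visit L.
  At L: go right to S.
    At S: go left to Y.
      Y is a leaf — visit Y.
    Visit S.
    At S: no right child.
Visit J.
At J: go right to H.
  At H: go left to G.
    At G: go left to Z.
      At Z: no left child.
      Visit Z.
      At Z: go right to C.
        At C: go left to Q.
          Q is a leaf — visit Q.
        Visit C.
        At C: go right to K.
          K is a leaf — visit K.
    Visit G.
    At G: go right to M.
      At M: go left to A.
        A is a leaf — visit A.
      Visit M.
      At M: go right to N.
        At N: go left to F.
          F is a leaf — visit F.
        Visit N.
        At N: no right child.
  Visit H.
  At H: no right child.
Full in-order sequence: L, Y, S, J, Z, Q, C, K, G, A, M, F, N, H.

M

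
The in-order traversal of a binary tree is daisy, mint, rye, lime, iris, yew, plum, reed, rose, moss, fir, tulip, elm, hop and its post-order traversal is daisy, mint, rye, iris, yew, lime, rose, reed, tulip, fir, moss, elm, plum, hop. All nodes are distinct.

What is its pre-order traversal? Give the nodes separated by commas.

The last element of post-order is the root; it splits in-order into left and right subtrees.
Root hop: left subtree has 13 nodes {daisy, mint, rye, lime, iris, yew, plum, reed, rose, moss, fir, tulip, elm}, right has 0 { }.
  Root plum: left subtree has 6 nodes {daisy, mint, rye, lime, iris, yew}, right has 6 {reed, rose, moss, fir, tulip, elm}.
    Root lime: left subtree has 3 nodes {daisy, mint, rye}, right has 2 {iris, yew}.
      Root rye: left subtree has 2 nodes {daisy, mint}, right has 0 { }.
        Root mint: left subtree has 1 node {daisy}, right has 0 { }.
      Root yew: left subtree has 1 node {iris}, right has 0 { }.
    Root elm: left subtree has 5 nodes {reed, rose, moss, fir, tulip}, right has 0 { }.
      Root moss: left subtree has 2 nodes {reed, rose}, right has 2 {fir, tulip}.
        Root reed: left subtree has 0 nodes { }, right has 1 {rose}.
        Root fir: left subtree has 0 nodes { }, right has 1 {tulip}.

hop, plum, lime, rye, mint, daisy, yew, iris, elm, moss, reed, rose, fir, tulip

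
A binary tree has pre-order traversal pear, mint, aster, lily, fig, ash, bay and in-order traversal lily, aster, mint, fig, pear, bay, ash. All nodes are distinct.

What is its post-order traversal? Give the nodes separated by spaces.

lily aster fig mint bay ash pear

The first element of pre-order is the root; it splits in-order into left and right subtrees.
Root pear: left subtree has 4 nodes {lily, aster, mint, fig}, right has 2 {bay, ash}.
  Root mint: left subtree has 2 nodes {lily, aster}, right has 1 {fig}.
    Root aster: left subtree has 1 node {lily}, right has 0 { }.
  Root ash: left subtree has 1 node {bay}, right has 0 { }.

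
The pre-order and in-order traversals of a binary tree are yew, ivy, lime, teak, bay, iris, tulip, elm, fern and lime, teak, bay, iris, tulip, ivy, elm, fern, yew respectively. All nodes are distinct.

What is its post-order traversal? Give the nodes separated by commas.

The first element of pre-order is the root; it splits in-order into left and right subtrees.
Root yew: left subtree has 8 nodes {lime, teak, bay, iris, tulip, ivy, elm, fern}, right has 0 { }.
  Root ivy: left subtree has 5 nodes {lime, teak, bay, iris, tulip}, right has 2 {elm, fern}.
    Root lime: left subtree has 0 nodes { }, right has 4 {teak, bay, iris, tulip}.
      Root teak: left subtree has 0 nodes { }, right has 3 {bay, iris, tulip}.
        Root bay: left subtree has 0 nodes { }, right has 2 {iris, tulip}.
          Root iris: left subtree has 0 nodes { }, right has 1 {tulip}.
    Root elm: left subtree has 0 nodes { }, right has 1 {fern}.

tulip, iris, bay, teak, lime, fern, elm, ivy, yew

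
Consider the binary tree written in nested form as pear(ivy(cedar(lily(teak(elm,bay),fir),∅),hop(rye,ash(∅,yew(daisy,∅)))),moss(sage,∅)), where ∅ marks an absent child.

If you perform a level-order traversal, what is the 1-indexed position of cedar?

4

Level-order visits nodes level by level from the root, left to right within each level.
Level 0: pear
Level 1: ivy, moss
Level 2: cedar, hop, sage
Level 3: lily, rye, ash
Level 4: teak, fir, yew
Level 5: elm, bay, daisy
Full level-order sequence: pear, ivy, moss, cedar, hop, sage, lily, rye, ash, teak, fir, yew, elm, bay, daisy.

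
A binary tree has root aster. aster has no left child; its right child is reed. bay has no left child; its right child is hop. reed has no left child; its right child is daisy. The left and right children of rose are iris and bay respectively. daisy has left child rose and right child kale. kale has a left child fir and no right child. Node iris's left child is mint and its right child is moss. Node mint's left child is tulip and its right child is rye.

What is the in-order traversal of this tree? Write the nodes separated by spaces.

aster reed tulip mint rye iris moss rose bay hop daisy fir kale

In-order visits the left subtree, then the node, then the right subtree.
At aster: no left child.
Visit aster.
At aster: go right to reed.
  At reed: no left child.
  Visit reed.
  At reed: go right to daisy.
    At daisy: go left to rose.
      At rose: go left to iris.
        At iris: go left to mint.
          At mint: go left to tulip.
            tulip is a leaf — visit tulip.
          Visit mint.
          At mint: go right to rye.
            rye is a leaf — visit rye.
        Visit iris.
        At iris: go right to moss.
          moss is a leaf — visit moss.
      Visit rose.
      At rose: go right to bay.
        At bay: no left child.
        Visit bay.
        At bay: go right to hop.
          hop is a leaf — visit hop.
    Visit daisy.
    At daisy: go right to kale.
      At kale: go left to fir.
        fir is a leaf — visit fir.
      Visit kale.
      At kale: no right child.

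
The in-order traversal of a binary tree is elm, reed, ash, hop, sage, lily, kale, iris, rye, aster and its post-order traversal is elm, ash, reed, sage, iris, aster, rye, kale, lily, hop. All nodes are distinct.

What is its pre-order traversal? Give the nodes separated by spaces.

The last element of post-order is the root; it splits in-order into left and right subtrees.
Root hop: left subtree has 3 nodes {elm, reed, ash}, right has 6 {sage, lily, kale, iris, rye, aster}.
  Root reed: left subtree has 1 node {elm}, right has 1 {ash}.
  Root lily: left subtree has 1 node {sage}, right has 4 {kale, iris, rye, aster}.
    Root kale: left subtree has 0 nodes { }, right has 3 {iris, rye, aster}.
      Root rye: left subtree has 1 node {iris}, right has 1 {aster}.

hop reed elm ash lily sage kale rye iris aster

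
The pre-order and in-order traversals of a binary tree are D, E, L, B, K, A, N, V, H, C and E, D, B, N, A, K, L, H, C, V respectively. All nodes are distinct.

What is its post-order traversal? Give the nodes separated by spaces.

The first element of pre-order is the root; it splits in-order into left and right subtrees.
Root D: left subtree has 1 node {E}, right has 8 {B, N, A, K, L, H, C, V}.
  Root L: left subtree has 4 nodes {B, N, A, K}, right has 3 {H, C, V}.
    Root B: left subtree has 0 nodes { }, right has 3 {N, A, K}.
      Root K: left subtree has 2 nodes {N, A}, right has 0 { }.
        Root A: left subtree has 1 node {N}, right has 0 { }.
    Root V: left subtree has 2 nodes {H, C}, right has 0 { }.
      Root H: left subtree has 0 nodes { }, right has 1 {C}.

E N A K B C H V L D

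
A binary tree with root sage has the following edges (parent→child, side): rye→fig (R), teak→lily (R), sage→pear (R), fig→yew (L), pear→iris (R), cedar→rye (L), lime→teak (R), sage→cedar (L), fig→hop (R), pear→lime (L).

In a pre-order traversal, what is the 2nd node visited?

Pre-order visits the node, then its left subtree, then its right subtree.
Visit sage.
At sage: go left to cedar.
  Visit cedar.
  At cedar: go left to rye.
    Visit rye.
    At rye: no left child.
    At rye: go right to fig.
      Visit fig.
      At fig: go left to yew.
        yew is a leaf — visit yew.
      At fig: go right to hop.
        hop is a leaf — visit hop.
  At cedar: no right child.
At sage: go right to pear.
  Visit pear.
  At pear: go left to lime.
    Visit lime.
    At lime: no left child.
    At lime: go right to teak.
      Visit teak.
      At teak: no left child.
      At teak: go right to lily.
        lily is a leaf — visit lily.
  At pear: go right to iris.
    iris is a leaf — visit iris.
Full pre-order sequence: sage, cedar, rye, fig, yew, hop, pear, lime, teak, lily, iris.

cedar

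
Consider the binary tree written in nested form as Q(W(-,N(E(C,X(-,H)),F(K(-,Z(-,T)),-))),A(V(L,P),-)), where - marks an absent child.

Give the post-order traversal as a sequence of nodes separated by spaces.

Post-order visits the left subtree, then the right subtree, then the node.
At Q: go left to W.
  At W: no left child.
  At W: go right to N.
    At N: go left to E.
      At E: go left to C.
        C is a leaf — visit C.
      At E: go right to X.
        At X: no left child.
        At X: go right to H.
          H is a leaf — visit H.
        Visit X.
      Visit E.
    At N: go right to F.
      At F: go left to K.
        At K: no left child.
        At K: go right to Z.
          At Z: no left child.
          At Z: go right to T.
            T is a leaf — visit T.
          Visit Z.
        Visit K.
      At F: no right child.
      Visit F.
    Visit N.
  Visit W.
At Q: go right to A.
  At A: go left to V.
    At V: go left to L.
      L is a leaf — visit L.
    At V: go right to P.
      P is a leaf — visit P.
    Visit V.
  At A: no right child.
  Visit A.
Visit Q.

C H X E T Z K F N W L P V A Q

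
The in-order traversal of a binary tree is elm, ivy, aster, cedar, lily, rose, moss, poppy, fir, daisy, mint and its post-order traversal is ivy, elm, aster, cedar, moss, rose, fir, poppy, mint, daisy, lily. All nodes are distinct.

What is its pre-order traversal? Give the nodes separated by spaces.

The last element of post-order is the root; it splits in-order into left and right subtrees.
Root lily: left subtree has 4 nodes {elm, ivy, aster, cedar}, right has 6 {rose, moss, poppy, fir, daisy, mint}.
  Root cedar: left subtree has 3 nodes {elm, ivy, aster}, right has 0 { }.
    Root aster: left subtree has 2 nodes {elm, ivy}, right has 0 { }.
      Root elm: left subtree has 0 nodes { }, right has 1 {ivy}.
  Root daisy: left subtree has 4 nodes {rose, moss, poppy, fir}, right has 1 {mint}.
    Root poppy: left subtree has 2 nodes {rose, moss}, right has 1 {fir}.
      Root rose: left subtree has 0 nodes { }, right has 1 {moss}.

lily cedar aster elm ivy daisy poppy rose moss fir mint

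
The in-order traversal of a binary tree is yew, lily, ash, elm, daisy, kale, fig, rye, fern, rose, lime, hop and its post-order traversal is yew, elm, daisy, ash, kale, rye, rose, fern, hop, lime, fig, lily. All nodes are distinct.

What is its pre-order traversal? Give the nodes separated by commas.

lily, yew, fig, kale, ash, daisy, elm, lime, fern, rye, rose, hop

The last element of post-order is the root; it splits in-order into left and right subtrees.
Root lily: left subtree has 1 node {yew}, right has 10 {ash, elm, daisy, kale, fig, rye, fern, rose, lime, hop}.
  Root fig: left subtree has 4 nodes {ash, elm, daisy, kale}, right has 5 {rye, fern, rose, lime, hop}.
    Root kale: left subtree has 3 nodes {ash, elm, daisy}, right has 0 { }.
      Root ash: left subtree has 0 nodes { }, right has 2 {elm, daisy}.
        Root daisy: left subtree has 1 node {elm}, right has 0 { }.
    Root lime: left subtree has 3 nodes {rye, fern, rose}, right has 1 {hop}.
      Root fern: left subtree has 1 node {rye}, right has 1 {rose}.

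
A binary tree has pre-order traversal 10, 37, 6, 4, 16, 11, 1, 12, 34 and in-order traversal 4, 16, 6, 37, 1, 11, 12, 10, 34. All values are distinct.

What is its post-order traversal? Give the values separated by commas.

16, 4, 6, 1, 12, 11, 37, 34, 10

The first element of pre-order is the root; it splits in-order into left and right subtrees.
Root 10: left subtree has 7 nodes {4, 16, 6, 37, 1, 11, 12}, right has 1 {34}.
  Root 37: left subtree has 3 nodes {4, 16, 6}, right has 3 {1, 11, 12}.
    Root 6: left subtree has 2 nodes {4, 16}, right has 0 { }.
      Root 4: left subtree has 0 nodes { }, right has 1 {16}.
    Root 11: left subtree has 1 node {1}, right has 1 {12}.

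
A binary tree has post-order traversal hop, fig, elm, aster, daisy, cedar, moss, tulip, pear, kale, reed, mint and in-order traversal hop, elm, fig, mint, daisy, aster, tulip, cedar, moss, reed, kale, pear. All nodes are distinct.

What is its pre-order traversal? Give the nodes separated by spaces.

The last element of post-order is the root; it splits in-order into left and right subtrees.
Root mint: left subtree has 3 nodes {hop, elm, fig}, right has 8 {daisy, aster, tulip, cedar, moss, reed, kale, pear}.
  Root elm: left subtree has 1 node {hop}, right has 1 {fig}.
  Root reed: left subtree has 5 nodes {daisy, aster, tulip, cedar, moss}, right has 2 {kale, pear}.
    Root tulip: left subtree has 2 nodes {daisy, aster}, right has 2 {cedar, moss}.
      Root daisy: left subtree has 0 nodes { }, right has 1 {aster}.
      Root moss: left subtree has 1 node {cedar}, right has 0 { }.
    Root kale: left subtree has 0 nodes { }, right has 1 {pear}.

mint elm hop fig reed tulip daisy aster moss cedar kale pear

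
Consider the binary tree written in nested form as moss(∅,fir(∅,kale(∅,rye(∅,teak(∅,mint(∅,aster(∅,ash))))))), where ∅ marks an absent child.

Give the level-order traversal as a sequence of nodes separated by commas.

Level-order visits nodes level by level from the root, left to right within each level.
Level 0: moss
Level 1: fir
Level 2: kale
Level 3: rye
Level 4: teak
Level 5: mint
Level 6: aster
Level 7: ash

moss, fir, kale, rye, teak, mint, aster, ash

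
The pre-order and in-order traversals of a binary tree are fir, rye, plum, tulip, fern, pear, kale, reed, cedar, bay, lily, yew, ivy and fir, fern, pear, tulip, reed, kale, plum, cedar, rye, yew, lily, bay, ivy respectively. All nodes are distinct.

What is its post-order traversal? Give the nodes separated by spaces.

pear fern reed kale tulip cedar plum yew lily ivy bay rye fir

The first element of pre-order is the root; it splits in-order into left and right subtrees.
Root fir: left subtree has 0 nodes { }, right has 12 {fern, pear, tulip, reed, kale, plum, cedar, rye, yew, lily, bay, ivy}.
  Root rye: left subtree has 7 nodes {fern, pear, tulip, reed, kale, plum, cedar}, right has 4 {yew, lily, bay, ivy}.
    Root plum: left subtree has 5 nodes {fern, pear, tulip, reed, kale}, right has 1 {cedar}.
      Root tulip: left subtree has 2 nodes {fern, pear}, right has 2 {reed, kale}.
        Root fern: left subtree has 0 nodes { }, right has 1 {pear}.
        Root kale: left subtree has 1 node {reed}, right has 0 { }.
    Root bay: left subtree has 2 nodes {yew, lily}, right has 1 {ivy}.
      Root lily: left subtree has 1 node {yew}, right has 0 { }.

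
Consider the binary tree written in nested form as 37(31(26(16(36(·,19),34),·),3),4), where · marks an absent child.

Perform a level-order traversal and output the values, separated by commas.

Level-order visits nodes level by level from the root, left to right within each level.
Level 0: 37
Level 1: 31, 4
Level 2: 26, 3
Level 3: 16
Level 4: 36, 34
Level 5: 19

37, 31, 4, 26, 3, 16, 36, 34, 19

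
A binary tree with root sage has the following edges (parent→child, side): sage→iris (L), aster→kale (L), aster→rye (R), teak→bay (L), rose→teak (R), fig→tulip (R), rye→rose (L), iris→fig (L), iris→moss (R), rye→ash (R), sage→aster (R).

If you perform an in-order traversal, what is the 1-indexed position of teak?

In-order visits the left subtree, then the node, then the right subtree.
At sage: go left to iris.
  At iris: go left to fig.
    At fig: no left child.
    Visit fig.
    At fig: go right to tulip.
      tulip is a leaf — visit tulip.
  Visit iris.
  At iris: go right to moss.
    moss is a leaf — visit moss.
Visit sage.
At sage: go right to aster.
  At aster: go left to kale.
    kale is a leaf — visit kale.
  Visit aster.
  At aster: go right to rye.
    At rye: go left to rose.
      At rose: no left child.
      Visit rose.
      At rose: go right to teak.
        At teak: go left to bay.
          bay is a leaf — visit bay.
        Visit teak.
        At teak: no right child.
    Visit rye.
    At rye: go right to ash.
      ash is a leaf — visit ash.
Full in-order sequence: fig, tulip, iris, moss, sage, kale, aster, rose, bay, teak, rye, ash.

10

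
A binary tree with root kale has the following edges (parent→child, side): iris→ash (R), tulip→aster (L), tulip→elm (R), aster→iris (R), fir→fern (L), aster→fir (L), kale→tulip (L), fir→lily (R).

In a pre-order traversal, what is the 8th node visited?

ash

Pre-order visits the node, then its left subtree, then its right subtree.
Visit kale.
At kale: go left to tulip.
  Visit tulip.
  At tulip: go left to aster.
    Visit aster.
    At aster: go left to fir.
      Visit fir.
      At fir: go left to fern.
        fern is a leaf — visit fern.
      At fir: go right to lily.
        lily is a leaf — visit lily.
    At aster: go right to iris.
      Visit iris.
      At iris: no left child.
      At iris: go right to ash.
        ash is a leaf — visit ash.
  At tulip: go right to elm.
    elm is a leaf — visit elm.
At kale: no right child.
Full pre-order sequence: kale, tulip, aster, fir, fern, lily, iris, ash, elm.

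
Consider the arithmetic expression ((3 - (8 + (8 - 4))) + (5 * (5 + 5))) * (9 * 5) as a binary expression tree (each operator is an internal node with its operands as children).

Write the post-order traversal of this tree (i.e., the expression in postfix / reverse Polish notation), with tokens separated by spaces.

Post-order on an expression tree gives postfix notation: for each operator, emit left operand, right operand, then the operator.

3 8 8 4 - + - 5 5 5 + * + 9 5 * *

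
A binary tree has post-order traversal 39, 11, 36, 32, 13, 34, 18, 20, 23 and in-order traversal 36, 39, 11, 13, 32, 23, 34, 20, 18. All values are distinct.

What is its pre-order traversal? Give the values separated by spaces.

23 13 36 11 39 32 20 34 18

The last element of post-order is the root; it splits in-order into left and right subtrees.
Root 23: left subtree has 5 nodes {36, 39, 11, 13, 32}, right has 3 {34, 20, 18}.
  Root 13: left subtree has 3 nodes {36, 39, 11}, right has 1 {32}.
    Root 36: left subtree has 0 nodes { }, right has 2 {39, 11}.
      Root 11: left subtree has 1 node {39}, right has 0 { }.
  Root 20: left subtree has 1 node {34}, right has 1 {18}.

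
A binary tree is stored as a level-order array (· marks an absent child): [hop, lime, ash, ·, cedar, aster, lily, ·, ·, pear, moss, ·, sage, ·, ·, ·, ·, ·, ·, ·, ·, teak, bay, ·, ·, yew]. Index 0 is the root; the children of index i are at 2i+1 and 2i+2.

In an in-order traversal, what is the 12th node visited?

In-order visits the left subtree, then the node, then the right subtree.
At hop: go left to lime.
  At lime: no left child.
  Visit lime.
  At lime: go right to cedar.
    At cedar: go left to pear.
      pear is a leaf — visit pear.
    Visit cedar.
    At cedar: go right to moss.
      At moss: go left to teak.
        teak is a leaf — visit teak.
      Visit moss.
      At moss: go right to bay.
        bay is a leaf — visit bay.
Visit hop.
At hop: go right to ash.
  At ash: go left to aster.
    At aster: no left child.
    Visit aster.
    At aster: go right to sage.
      At sage: go left to yew.
        yew is a leaf — visit yew.
      Visit sage.
      At sage: no right child.
  Visit ash.
  At ash: go right to lily.
    lily is a leaf — visit lily.
Full in-order sequence: lime, pear, cedar, teak, moss, bay, hop, aster, yew, sage, ash, lily.

lily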